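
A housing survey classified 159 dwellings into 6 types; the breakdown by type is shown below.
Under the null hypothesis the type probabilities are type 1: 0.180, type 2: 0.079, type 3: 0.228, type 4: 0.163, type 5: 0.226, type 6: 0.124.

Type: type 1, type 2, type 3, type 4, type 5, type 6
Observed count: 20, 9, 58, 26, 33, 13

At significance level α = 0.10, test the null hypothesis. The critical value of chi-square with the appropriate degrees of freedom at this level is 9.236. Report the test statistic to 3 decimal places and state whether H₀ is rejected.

Expected counts E_i = n·p_i: 159×0.180 = 28.62, 159×0.079 = 12.561, 159×0.228 = 36.252, 159×0.163 = 25.917, 159×0.226 = 35.934, 159×0.124 = 19.716.
cat         O        E   (O−E)²/E
type 1     20    28.62     2.5962
type 2      9   12.561     1.0095
type 3     58   36.252    13.0469
type 4     26   25.917     0.0003
type 5     33   35.934     0.2396
type 6     13   19.716     2.2877
Sum = 19.180
df = 5. Since 19.180 > 9.236, we reject H₀.

19.180; reject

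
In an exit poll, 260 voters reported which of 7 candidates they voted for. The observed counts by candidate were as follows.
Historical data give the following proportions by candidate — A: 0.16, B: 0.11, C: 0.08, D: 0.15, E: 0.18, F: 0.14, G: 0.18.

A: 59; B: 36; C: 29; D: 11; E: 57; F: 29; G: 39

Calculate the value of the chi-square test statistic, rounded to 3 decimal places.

37.555

Expected counts E_i = n·p_i: 260×0.16 = 41.6, 260×0.11 = 28.6, 260×0.08 = 20.8, 260×0.15 = 39, 260×0.18 = 46.8, 260×0.14 = 36.4, 260×0.18 = 46.8.
cat         O        E   (O−E)²/E
A          59     41.6     7.2779
B          36     28.6     1.9147
C          29     20.8     3.2327
D          11       39    20.1026
E          57     46.8     2.2231
F          29     36.4     1.5044
G          39     46.8     1.3000
Sum = 37.555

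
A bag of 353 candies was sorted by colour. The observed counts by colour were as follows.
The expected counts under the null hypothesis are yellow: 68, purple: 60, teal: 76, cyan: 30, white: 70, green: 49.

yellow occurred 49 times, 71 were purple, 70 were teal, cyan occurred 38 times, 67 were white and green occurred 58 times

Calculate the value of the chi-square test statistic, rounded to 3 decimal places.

χ² = (49−68)²/68 + (71−60)²/60 + (70−76)²/76 + (38−30)²/30 + (67−70)²/70 + (58−49)²/49
   = 5.3088 + 2.0167 + 0.4737 + 2.1333 + 0.1286 + 1.6531
Sum = 11.714

11.714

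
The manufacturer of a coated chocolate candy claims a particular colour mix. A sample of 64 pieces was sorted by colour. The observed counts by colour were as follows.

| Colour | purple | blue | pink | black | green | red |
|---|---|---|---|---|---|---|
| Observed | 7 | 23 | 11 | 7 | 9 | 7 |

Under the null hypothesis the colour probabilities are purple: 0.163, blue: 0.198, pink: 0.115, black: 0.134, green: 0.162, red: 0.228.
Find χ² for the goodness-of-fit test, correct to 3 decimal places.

15.767

Expected counts E_i = n·p_i: 64×0.163 = 10.432, 64×0.198 = 12.672, 64×0.115 = 7.36, 64×0.134 = 8.576, 64×0.162 = 10.368, 64×0.228 = 14.592.
purple: (7 − 10.432)²/10.432 = 11.778624/10.432 = 1.1291
blue: (23 − 12.672)²/12.672 = 106.667584/12.672 = 8.4176
pink: (11 − 7.36)²/7.36 = 13.2496/7.36 = 1.8002
black: (7 − 8.576)²/8.576 = 2.483776/8.576 = 0.2896
green: (9 − 10.368)²/10.368 = 1.871424/10.368 = 0.1805
red: (7 − 14.592)²/14.592 = 57.638464/14.592 = 3.9500
Sum = 15.767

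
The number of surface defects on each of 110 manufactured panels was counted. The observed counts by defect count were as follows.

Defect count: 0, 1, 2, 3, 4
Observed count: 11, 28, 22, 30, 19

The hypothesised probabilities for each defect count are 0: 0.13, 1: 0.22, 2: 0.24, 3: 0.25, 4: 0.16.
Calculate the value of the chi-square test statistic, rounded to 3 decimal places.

Expected counts E_i = n·p_i: 110×0.13 = 14.3, 110×0.22 = 24.2, 110×0.24 = 26.4, 110×0.25 = 27.5, 110×0.16 = 17.6.
cat         O        E   (O−E)²/E
0          11     14.3     0.7615
1          28     24.2     0.5967
2          22     26.4     0.7333
3          30     27.5     0.2273
4          19     17.6     0.1114
Sum = 2.430

2.430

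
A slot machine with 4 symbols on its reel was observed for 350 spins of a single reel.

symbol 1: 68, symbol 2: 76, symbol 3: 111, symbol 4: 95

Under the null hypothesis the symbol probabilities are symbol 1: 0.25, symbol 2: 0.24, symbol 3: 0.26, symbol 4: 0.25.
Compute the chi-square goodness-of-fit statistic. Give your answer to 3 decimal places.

Expected counts E_i = n·p_i: 350×0.25 = 87.5, 350×0.24 = 84, 350×0.26 = 91, 350×0.25 = 87.5.
symbol 1: (68 − 87.5)²/87.5 = 380.25/87.5 = 4.3457
symbol 2: (76 − 84)²/84 = 64/84 = 0.7619
symbol 3: (111 − 91)²/91 = 400/91 = 4.3956
symbol 4: (95 − 87.5)²/87.5 = 56.25/87.5 = 0.6429
Sum = 10.146

10.146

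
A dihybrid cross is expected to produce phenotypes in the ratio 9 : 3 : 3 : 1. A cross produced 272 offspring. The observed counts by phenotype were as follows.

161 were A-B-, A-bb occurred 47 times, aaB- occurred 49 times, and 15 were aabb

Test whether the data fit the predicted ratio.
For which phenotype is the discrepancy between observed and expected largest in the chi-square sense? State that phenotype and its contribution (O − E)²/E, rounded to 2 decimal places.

Ratio total = 16. Expected counts: 272×9/16 = 153, 272×3/16 = 51, 272×3/16 = 51, 272×1/16 = 17.
cat         O        E   (O−E)²/E
A-B-      161      153      0.418
A-bb       47       51      0.314
aaB-       49       51      0.078
aabb       15       17      0.235
The largest term is for A-B-: 0.42.

A-B-, 0.42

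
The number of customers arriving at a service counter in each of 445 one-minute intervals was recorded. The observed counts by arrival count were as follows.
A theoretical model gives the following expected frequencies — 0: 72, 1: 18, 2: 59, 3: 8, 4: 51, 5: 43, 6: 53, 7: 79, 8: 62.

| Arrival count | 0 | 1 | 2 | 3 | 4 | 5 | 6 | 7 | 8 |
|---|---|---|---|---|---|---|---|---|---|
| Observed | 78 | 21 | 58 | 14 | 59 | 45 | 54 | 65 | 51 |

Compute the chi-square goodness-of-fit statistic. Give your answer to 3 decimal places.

11.316

0: (78 − 72)²/72 = 36/72 = 0.5000
1: (21 − 18)²/18 = 9/18 = 0.5000
2: (58 − 59)²/59 = 1/59 = 0.0169
3: (14 − 8)²/8 = 36/8 = 4.5000
4: (59 − 51)²/51 = 64/51 = 1.2549
5: (45 − 43)²/43 = 4/43 = 0.0930
6: (54 − 53)²/53 = 1/53 = 0.0189
7: (65 − 79)²/79 = 196/79 = 2.4810
8: (51 − 62)²/62 = 121/62 = 1.9516
Sum = 11.316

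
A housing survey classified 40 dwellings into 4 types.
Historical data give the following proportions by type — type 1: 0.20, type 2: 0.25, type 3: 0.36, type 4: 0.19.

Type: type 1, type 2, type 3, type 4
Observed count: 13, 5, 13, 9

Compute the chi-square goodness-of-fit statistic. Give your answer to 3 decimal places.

Expected counts E_i = n·p_i: 40×0.20 = 8, 40×0.25 = 10, 40×0.36 = 14.4, 40×0.19 = 7.6.
type 1: (13 − 8)²/8 = 25/8 = 3.1250
type 2: (5 − 10)²/10 = 25/10 = 2.5000
type 3: (13 − 14.4)²/14.4 = 1.96/14.4 = 0.1361
type 4: (9 − 7.6)²/7.6 = 1.96/7.6 = 0.2579
Sum = 6.019

6.019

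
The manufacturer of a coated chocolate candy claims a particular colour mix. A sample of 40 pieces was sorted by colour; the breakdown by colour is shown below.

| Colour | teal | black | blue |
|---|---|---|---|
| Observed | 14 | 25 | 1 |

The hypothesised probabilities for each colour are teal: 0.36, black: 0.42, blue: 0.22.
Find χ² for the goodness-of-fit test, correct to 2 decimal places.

10.93

Expected counts E_i = n·p_i: 40×0.36 = 14.4, 40×0.42 = 16.8, 40×0.22 = 8.8.
teal: (14 − 14.4)²/14.4 = 0.16/14.4 = 0.011
black: (25 − 16.8)²/16.8 = 67.24/16.8 = 4.002
blue: (1 − 8.8)²/8.8 = 60.84/8.8 = 6.914
Sum = 10.93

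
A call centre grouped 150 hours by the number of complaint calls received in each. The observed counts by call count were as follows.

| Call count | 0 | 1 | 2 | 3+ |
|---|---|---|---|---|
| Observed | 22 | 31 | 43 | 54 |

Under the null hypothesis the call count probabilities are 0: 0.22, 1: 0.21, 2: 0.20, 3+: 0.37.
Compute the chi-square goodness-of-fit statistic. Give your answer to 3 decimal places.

9.348

Expected counts E_i = n·p_i: 150×0.22 = 33, 150×0.21 = 31.5, 150×0.20 = 30, 150×0.37 = 55.5.
0: (22 − 33)²/33 = 121/33 = 3.6667
1: (31 − 31.5)²/31.5 = 0.25/31.5 = 0.0079
2: (43 − 30)²/30 = 169/30 = 5.6333
3+: (54 − 55.5)²/55.5 = 2.25/55.5 = 0.0405
Sum = 9.348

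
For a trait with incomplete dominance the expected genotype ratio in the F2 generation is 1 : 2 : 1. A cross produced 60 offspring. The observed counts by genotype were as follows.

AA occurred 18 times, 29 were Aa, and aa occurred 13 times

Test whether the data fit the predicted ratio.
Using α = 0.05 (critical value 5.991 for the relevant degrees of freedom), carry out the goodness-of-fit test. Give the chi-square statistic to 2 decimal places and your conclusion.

Ratio total = 4. Expected counts: 60×1/4 = 15, 60×2/4 = 30, 60×1/4 = 15.
AA: (18 − 15)²/15 = 9/15 = 0.600
Aa: (29 − 30)²/30 = 1/30 = 0.033
aa: (13 − 15)²/15 = 4/15 = 0.267
Sum = 0.90
df = 2. Since 0.90 < 5.991, we do not reject H₀.

0.90; do not reject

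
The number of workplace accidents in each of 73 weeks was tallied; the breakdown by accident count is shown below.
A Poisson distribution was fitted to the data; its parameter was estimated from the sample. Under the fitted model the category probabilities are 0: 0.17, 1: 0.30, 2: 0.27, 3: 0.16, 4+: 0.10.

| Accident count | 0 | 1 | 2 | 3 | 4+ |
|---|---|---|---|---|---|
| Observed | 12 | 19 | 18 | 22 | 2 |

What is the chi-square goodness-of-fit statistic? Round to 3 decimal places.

13.512

Expected counts E_i = n·p_i: 73×0.17 = 12.41, 73×0.30 = 21.9, 73×0.27 = 19.71, 73×0.16 = 11.68, 73×0.10 = 7.3.
χ² = (12−12.41)²/12.41 + (19−21.9)²/21.9 + (18−19.71)²/19.71 + (22−11.68)²/11.68 + (2−7.3)²/7.3
   = 0.0135 + 0.3840 + 0.1484 + 9.1184 + 3.8479
Sum = 13.512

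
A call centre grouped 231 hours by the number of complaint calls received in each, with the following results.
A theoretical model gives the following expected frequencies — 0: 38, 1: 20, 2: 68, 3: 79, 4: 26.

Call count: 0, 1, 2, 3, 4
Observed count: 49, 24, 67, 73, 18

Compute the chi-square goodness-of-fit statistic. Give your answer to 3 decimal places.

cat         O        E   (O−E)²/E
0          49       38     3.1842
1          24       20     0.8000
2          67       68     0.0147
3          73       79     0.4557
4          18       26     2.4615
Sum = 6.916

6.916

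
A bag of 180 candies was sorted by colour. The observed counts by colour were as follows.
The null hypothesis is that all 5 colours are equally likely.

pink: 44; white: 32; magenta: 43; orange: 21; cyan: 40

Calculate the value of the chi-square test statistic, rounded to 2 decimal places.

10.28

Expected count for each of the 5 categories: 180/5 = 36.
χ² = (44−36)²/36 + (32−36)²/36 + (43−36)²/36 + (21−36)²/36 + (40−36)²/36
   = 1.778 + 0.444 + 1.361 + 6.250 + 0.444
Sum = 10.28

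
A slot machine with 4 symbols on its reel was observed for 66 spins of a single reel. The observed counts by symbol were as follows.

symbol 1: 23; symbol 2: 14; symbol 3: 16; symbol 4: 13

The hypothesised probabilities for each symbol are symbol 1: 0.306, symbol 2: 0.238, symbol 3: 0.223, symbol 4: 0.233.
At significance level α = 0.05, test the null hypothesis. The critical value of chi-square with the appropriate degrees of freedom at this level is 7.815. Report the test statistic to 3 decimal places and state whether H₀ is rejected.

Expected counts E_i = n·p_i: 66×0.306 = 20.196, 66×0.238 = 15.708, 66×0.223 = 14.718, 66×0.233 = 15.378.
symbol 1: (23 − 20.196)²/20.196 = 7.862416/20.196 = 0.3893
symbol 2: (14 − 15.708)²/15.708 = 2.917264/15.708 = 0.1857
symbol 3: (16 − 14.718)²/14.718 = 1.643524/14.718 = 0.1117
symbol 4: (13 − 15.378)²/15.378 = 5.654884/15.378 = 0.3677
Sum = 1.054
df = 3. Since 1.054 < 7.815, we do not reject H₀.

1.054; do not reject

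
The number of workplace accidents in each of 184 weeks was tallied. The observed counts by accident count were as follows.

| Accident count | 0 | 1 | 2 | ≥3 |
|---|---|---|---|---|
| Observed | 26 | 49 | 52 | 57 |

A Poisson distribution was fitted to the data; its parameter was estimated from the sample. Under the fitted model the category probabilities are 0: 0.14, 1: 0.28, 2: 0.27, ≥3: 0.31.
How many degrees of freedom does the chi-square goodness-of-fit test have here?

2

There are k = 4 categories and 1 parameter estimated from the data, so df = 4 − 1 − 1 = 2.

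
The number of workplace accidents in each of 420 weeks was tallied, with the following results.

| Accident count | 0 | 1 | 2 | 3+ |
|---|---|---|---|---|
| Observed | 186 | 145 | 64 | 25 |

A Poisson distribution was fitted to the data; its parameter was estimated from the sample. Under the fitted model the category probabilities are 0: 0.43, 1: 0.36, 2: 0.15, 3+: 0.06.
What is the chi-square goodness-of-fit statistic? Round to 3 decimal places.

0.433

Expected counts E_i = n·p_i: 420×0.43 = 180.6, 420×0.36 = 151.2, 420×0.15 = 63, 420×0.06 = 25.2.
cat         O        E   (O−E)²/E
0         186    180.6     0.1615
1         145    151.2     0.2542
2          64       63     0.0159
3+         25     25.2     0.0016
Sum = 0.433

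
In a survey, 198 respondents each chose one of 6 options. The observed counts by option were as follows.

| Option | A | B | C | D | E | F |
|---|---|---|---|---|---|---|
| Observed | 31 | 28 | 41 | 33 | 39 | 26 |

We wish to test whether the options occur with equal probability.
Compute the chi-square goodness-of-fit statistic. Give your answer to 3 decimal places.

Expected count for each of the 6 categories: 198/6 = 33.
χ² = (31−33)²/33 + (28−33)²/33 + (41−33)²/33 + (33−33)²/33 + (39−33)²/33 + (26−33)²/33
   = 0.1212 + 0.7576 + 1.9394 + 0.0000 + 1.0909 + 1.4848
Sum = 5.394

5.394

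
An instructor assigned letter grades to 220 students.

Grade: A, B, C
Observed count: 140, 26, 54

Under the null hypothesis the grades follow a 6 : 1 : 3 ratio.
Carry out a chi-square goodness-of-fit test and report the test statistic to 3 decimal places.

Ratio total = 10. Expected counts: 220×6/10 = 132, 220×1/10 = 22, 220×3/10 = 66.
χ² = (140−132)²/132 + (26−22)²/22 + (54−66)²/66
   = 0.4848 + 0.7273 + 2.1818
Sum = 3.394

3.394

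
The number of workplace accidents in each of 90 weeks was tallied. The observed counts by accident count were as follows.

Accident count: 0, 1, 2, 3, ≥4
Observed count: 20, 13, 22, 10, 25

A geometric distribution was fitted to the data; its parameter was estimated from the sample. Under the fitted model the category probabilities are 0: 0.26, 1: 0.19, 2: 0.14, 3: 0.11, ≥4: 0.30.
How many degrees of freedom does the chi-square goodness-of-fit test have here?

There are k = 5 categories and 1 parameter estimated from the data, so df = 5 − 1 − 1 = 3.

3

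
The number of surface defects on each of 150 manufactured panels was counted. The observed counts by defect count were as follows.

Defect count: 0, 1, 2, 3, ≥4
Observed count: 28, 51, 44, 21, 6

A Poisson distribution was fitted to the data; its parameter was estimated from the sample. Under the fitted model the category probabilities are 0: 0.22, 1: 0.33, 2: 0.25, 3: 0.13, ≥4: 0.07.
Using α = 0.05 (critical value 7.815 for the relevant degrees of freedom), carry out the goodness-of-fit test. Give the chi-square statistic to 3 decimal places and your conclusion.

3.974; do not reject

Expected counts E_i = n·p_i: 150×0.22 = 33, 150×0.33 = 49.5, 150×0.25 = 37.5, 150×0.13 = 19.5, 150×0.07 = 10.5.
0: (28 − 33)²/33 = 25/33 = 0.7576
1: (51 − 49.5)²/49.5 = 2.25/49.5 = 0.0455
2: (44 − 37.5)²/37.5 = 42.25/37.5 = 1.1267
3: (21 − 19.5)²/19.5 = 2.25/19.5 = 0.1154
≥4: (6 − 10.5)²/10.5 = 20.25/10.5 = 1.9286
Sum = 3.974
df = 3. Since 3.974 < 7.815, we do not reject H₀.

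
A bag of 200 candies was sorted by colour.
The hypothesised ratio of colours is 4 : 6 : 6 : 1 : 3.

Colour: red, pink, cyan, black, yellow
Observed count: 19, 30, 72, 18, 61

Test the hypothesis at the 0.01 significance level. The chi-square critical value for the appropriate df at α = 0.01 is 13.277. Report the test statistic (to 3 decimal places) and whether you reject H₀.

66.858; reject

Ratio total = 20. Expected counts: 200×4/20 = 40, 200×6/20 = 60, 200×6/20 = 60, 200×1/20 = 10, 200×3/20 = 30.
cat         O        E   (O−E)²/E
red        19       40    11.0250
pink       30       60    15.0000
cyan       72       60     2.4000
black      18       10     6.4000
yellow     61       30    32.0333
Sum = 66.858
df = 4. Since 66.858 > 13.277, we reject H₀.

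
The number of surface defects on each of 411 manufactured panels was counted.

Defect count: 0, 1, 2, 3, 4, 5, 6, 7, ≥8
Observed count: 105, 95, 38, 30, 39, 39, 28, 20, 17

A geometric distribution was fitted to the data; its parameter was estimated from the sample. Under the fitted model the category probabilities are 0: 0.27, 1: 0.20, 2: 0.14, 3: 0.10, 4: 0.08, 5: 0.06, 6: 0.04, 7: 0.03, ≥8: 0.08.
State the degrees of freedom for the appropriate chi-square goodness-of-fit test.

There are k = 9 categories and 1 parameter estimated from the data, so df = 9 − 1 − 1 = 7.

7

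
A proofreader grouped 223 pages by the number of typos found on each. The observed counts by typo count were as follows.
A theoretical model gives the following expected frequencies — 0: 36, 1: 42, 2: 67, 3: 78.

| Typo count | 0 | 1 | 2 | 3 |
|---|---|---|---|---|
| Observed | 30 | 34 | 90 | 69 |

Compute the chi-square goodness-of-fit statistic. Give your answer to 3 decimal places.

11.458

cat         O        E   (O−E)²/E
0          30       36     1.0000
1          34       42     1.5238
2          90       67     7.8955
3          69       78     1.0385
Sum = 11.458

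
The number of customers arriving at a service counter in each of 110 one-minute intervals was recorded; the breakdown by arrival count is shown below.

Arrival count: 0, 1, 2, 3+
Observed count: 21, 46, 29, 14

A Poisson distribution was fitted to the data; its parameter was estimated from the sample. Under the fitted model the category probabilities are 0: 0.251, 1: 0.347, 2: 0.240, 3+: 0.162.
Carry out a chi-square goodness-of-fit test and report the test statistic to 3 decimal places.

4.264

Expected counts E_i = n·p_i: 110×0.251 = 27.61, 110×0.347 = 38.17, 110×0.240 = 26.4, 110×0.162 = 17.82.
0: (21 − 27.61)²/27.61 = 43.6921/27.61 = 1.5825
1: (46 − 38.17)²/38.17 = 61.3089/38.17 = 1.6062
2: (29 − 26.4)²/26.4 = 6.76/26.4 = 0.2561
3+: (14 − 17.82)²/17.82 = 14.5924/17.82 = 0.8189
Sum = 4.264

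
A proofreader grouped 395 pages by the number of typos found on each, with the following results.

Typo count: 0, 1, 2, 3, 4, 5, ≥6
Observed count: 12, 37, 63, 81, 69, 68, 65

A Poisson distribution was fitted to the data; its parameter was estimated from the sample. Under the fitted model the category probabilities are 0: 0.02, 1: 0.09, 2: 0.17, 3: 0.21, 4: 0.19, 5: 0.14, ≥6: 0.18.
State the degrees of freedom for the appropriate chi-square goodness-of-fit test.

5

There are k = 7 categories and 1 parameter estimated from the data, so df = 7 − 1 − 1 = 5.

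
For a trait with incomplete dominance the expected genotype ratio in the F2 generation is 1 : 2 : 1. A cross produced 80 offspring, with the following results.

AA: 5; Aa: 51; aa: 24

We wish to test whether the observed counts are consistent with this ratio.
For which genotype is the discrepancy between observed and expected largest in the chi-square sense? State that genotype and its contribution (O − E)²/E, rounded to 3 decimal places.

Ratio total = 4. Expected counts: 80×1/4 = 20, 80×2/4 = 40, 80×1/4 = 20.
AA: (5 − 20)²/20 = 225/20 = 11.2500
Aa: (51 − 40)²/40 = 121/40 = 3.0250
aa: (24 − 20)²/20 = 16/20 = 0.8000
The largest term is for AA: 11.250.

AA, 11.250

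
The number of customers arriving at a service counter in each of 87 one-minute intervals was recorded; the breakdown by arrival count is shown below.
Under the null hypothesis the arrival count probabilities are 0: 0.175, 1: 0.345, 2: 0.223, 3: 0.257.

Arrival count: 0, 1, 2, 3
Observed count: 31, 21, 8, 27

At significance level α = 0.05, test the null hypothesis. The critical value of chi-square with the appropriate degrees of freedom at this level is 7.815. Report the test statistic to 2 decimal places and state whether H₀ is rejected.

Expected counts E_i = n·p_i: 87×0.175 = 15.225, 87×0.345 = 30.015, 87×0.223 = 19.401, 87×0.257 = 22.359.
0: (31 − 15.225)²/15.225 = 248.850625/15.225 = 16.345
1: (21 − 30.015)²/30.015 = 81.270225/30.015 = 2.708
2: (8 − 19.401)²/19.401 = 129.982801/19.401 = 6.700
3: (27 − 22.359)²/22.359 = 21.538881/22.359 = 0.963
Sum = 26.72
df = 3. Since 26.72 > 7.815, we reject H₀.

26.72; reject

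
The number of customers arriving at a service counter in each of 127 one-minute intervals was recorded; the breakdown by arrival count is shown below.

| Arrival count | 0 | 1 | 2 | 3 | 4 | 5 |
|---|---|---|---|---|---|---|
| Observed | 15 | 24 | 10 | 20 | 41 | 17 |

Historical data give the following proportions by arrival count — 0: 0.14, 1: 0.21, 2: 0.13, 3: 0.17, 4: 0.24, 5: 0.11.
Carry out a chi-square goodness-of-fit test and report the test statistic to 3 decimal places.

7.674

Expected counts E_i = n·p_i: 127×0.14 = 17.78, 127×0.21 = 26.67, 127×0.13 = 16.51, 127×0.17 = 21.59, 127×0.24 = 30.48, 127×0.11 = 13.97.
χ² = (15−17.78)²/17.78 + (24−26.67)²/26.67 + (10−16.51)²/16.51 + (20−21.59)²/21.59 + (41−30.48)²/30.48 + (17−13.97)²/13.97
   = 0.4347 + 0.2673 + 2.5669 + 0.1171 + 3.6309 + 0.6572
Sum = 7.674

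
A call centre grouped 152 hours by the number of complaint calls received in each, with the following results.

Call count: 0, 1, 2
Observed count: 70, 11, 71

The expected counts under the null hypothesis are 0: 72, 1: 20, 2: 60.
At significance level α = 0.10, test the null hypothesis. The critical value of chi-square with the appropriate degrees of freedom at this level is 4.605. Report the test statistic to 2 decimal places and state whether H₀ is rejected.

6.12; reject

cat         O        E   (O−E)²/E
0          70       72      0.056
1          11       20      4.050
2          71       60      2.017
Sum = 6.12
df = 2. Since 6.12 > 4.605, we reject H₀.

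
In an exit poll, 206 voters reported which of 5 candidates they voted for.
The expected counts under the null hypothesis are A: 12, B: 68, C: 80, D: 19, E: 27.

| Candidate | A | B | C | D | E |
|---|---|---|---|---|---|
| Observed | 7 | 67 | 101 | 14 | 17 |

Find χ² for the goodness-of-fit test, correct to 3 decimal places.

χ² = (7−12)²/12 + (67−68)²/68 + (101−80)²/80 + (14−19)²/19 + (17−27)²/27
   = 2.0833 + 0.0147 + 5.5125 + 1.3158 + 3.7037
Sum = 12.630

12.630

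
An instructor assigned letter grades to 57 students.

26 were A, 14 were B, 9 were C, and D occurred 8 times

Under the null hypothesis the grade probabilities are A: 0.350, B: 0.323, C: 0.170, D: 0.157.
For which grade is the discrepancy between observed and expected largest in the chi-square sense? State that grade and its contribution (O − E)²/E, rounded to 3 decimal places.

A, 1.835

Expected counts E_i = n·p_i: 57×0.350 = 19.95, 57×0.323 = 18.411, 57×0.170 = 9.69, 57×0.157 = 8.949.
A: (26 − 19.95)²/19.95 = 36.6025/19.95 = 1.8347
B: (14 − 18.411)²/18.411 = 19.456921/18.411 = 1.0568
C: (9 − 9.69)²/9.69 = 0.4761/9.69 = 0.0491
D: (8 − 8.949)²/8.949 = 0.900601/8.949 = 0.1006
The largest term is for A: 1.835.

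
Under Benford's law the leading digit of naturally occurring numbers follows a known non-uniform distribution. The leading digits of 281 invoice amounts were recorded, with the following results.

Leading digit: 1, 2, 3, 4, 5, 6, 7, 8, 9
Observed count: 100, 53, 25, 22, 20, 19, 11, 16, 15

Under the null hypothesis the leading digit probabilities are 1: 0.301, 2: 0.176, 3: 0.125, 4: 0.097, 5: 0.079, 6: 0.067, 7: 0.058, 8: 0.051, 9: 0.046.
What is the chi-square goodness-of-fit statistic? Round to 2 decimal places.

Expected counts E_i = n·p_i: 281×0.301 = 84.581, 281×0.176 = 49.456, 281×0.125 = 35.125, 281×0.097 = 27.257, 281×0.079 = 22.199, 281×0.067 = 18.827, 281×0.058 = 16.298, 281×0.051 = 14.331, 281×0.046 = 12.926.
cat         O        E   (O−E)²/E
1         100   84.581      2.811
2          53   49.456      0.254
3          25   35.125      2.919
4          22   27.257      1.014
5          20   22.199      0.218
6          19   18.827      0.002
7          11   16.298      1.722
8          16   14.331      0.194
9          15   12.926      0.333
Sum = 9.47

9.47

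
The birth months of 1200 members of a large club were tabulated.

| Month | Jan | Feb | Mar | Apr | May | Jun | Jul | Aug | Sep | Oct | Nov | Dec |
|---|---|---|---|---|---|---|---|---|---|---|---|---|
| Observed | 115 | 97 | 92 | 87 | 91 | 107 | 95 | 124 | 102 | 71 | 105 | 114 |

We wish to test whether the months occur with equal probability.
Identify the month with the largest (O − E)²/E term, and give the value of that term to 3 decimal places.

Under H₀ each category has probability 1/12, so each expected count is 1200/12 = 100.
cat         O        E   (O−E)²/E
Jan       115      100     2.2500
Feb        97      100     0.0900
Mar        92      100     0.6400
Apr        87      100     1.6900
May        91      100     0.8100
Jun       107      100     0.4900
Jul        95      100     0.2500
Aug       124      100     5.7600
Sep       102      100     0.0400
Oct        71      100     8.4100
Nov       105      100     0.2500
Dec       114      100     1.9600
The largest term is for Oct: 8.410.

Oct, 8.410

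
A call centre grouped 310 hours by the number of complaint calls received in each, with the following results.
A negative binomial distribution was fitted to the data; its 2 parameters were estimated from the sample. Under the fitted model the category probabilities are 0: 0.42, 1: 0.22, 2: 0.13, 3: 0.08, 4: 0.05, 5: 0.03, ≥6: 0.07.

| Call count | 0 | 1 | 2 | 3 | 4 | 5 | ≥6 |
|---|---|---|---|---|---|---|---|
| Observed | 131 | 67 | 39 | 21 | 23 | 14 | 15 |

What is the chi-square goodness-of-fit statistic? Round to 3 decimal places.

Expected counts E_i = n·p_i: 310×0.42 = 130.2, 310×0.22 = 68.2, 310×0.13 = 40.3, 310×0.08 = 24.8, 310×0.05 = 15.5, 310×0.03 = 9.3, 310×0.07 = 21.7.
cat         O        E   (O−E)²/E
0         131    130.2     0.0049
1          67     68.2     0.0211
2          39     40.3     0.0419
3          21     24.8     0.5823
4          23     15.5     3.6290
5          14      9.3     2.3753
≥6         15     21.7     2.0687
Sum = 8.723

8.723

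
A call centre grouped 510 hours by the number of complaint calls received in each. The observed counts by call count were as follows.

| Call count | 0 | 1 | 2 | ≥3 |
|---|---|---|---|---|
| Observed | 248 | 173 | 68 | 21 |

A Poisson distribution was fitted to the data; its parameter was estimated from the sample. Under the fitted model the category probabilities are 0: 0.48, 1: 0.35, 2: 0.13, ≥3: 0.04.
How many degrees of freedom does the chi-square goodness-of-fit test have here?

There are k = 4 categories and 1 parameter estimated from the data, so df = 4 − 1 − 1 = 2.

2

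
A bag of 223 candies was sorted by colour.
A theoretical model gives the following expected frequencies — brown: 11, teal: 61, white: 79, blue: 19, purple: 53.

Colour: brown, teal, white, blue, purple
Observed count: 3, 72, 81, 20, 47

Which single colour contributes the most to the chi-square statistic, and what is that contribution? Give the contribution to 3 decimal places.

brown, 5.818

χ² = (3−11)²/11 + (72−61)²/61 + (81−79)²/79 + (20−19)²/19 + (47−53)²/53
   = 5.8182 + 1.9836 + 0.0506 + 0.0526 + 0.6792
The largest term is for brown: 5.818.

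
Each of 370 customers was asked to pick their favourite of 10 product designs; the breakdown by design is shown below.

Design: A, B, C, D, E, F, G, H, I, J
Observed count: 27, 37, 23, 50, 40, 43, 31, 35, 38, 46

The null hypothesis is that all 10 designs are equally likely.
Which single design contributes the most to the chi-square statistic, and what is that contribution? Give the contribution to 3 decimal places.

C, 5.297

Under H₀ each category has probability 1/10, so each expected count is 370/10 = 37.
χ² = (27−37)²/37 + (37−37)²/37 + (23−37)²/37 + (50−37)²/37 + (40−37)²/37 + (43−37)²/37 + (31−37)²/37 + (35−37)²/37 + (38−37)²/37 + (46−37)²/37
   = 2.7027 + 0.0000 + 5.2973 + 4.5676 + 0.2432 + 0.9730 + 0.9730 + 0.1081 + 0.0270 + 2.1892
The largest term is for C: 5.297.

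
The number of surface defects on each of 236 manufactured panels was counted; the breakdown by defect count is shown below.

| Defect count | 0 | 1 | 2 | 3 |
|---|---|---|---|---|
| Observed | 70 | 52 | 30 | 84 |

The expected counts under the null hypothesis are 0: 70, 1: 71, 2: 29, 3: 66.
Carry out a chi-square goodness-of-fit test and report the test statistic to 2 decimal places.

10.03

0: (70 − 70)²/70 = 0/70 = 0.000
1: (52 − 71)²/71 = 361/71 = 5.085
2: (30 − 29)²/29 = 1/29 = 0.034
3: (84 − 66)²/66 = 324/66 = 4.909
Sum = 10.03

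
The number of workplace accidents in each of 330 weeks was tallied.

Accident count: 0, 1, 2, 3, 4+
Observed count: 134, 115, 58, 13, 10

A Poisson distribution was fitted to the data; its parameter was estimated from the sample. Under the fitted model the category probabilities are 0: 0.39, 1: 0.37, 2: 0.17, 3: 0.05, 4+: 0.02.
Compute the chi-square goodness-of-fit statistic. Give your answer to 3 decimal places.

3.189

Expected counts E_i = n·p_i: 330×0.39 = 128.7, 330×0.37 = 122.1, 330×0.17 = 56.1, 330×0.05 = 16.5, 330×0.02 = 6.6.
χ² = (134−128.7)²/128.7 + (115−122.1)²/122.1 + (58−56.1)²/56.1 + (13−16.5)²/16.5 + (10−6.6)²/6.6
   = 0.2183 + 0.4129 + 0.0643 + 0.7424 + 1.7515
Sum = 3.189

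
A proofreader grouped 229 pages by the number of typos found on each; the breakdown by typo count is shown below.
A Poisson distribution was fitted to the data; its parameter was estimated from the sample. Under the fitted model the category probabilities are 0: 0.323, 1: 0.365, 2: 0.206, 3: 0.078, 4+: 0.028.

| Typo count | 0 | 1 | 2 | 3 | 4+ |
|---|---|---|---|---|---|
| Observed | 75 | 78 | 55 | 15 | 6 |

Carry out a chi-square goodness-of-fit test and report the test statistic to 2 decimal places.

2.17

Expected counts E_i = n·p_i: 229×0.323 = 73.967, 229×0.365 = 83.585, 229×0.206 = 47.174, 229×0.078 = 17.862, 229×0.028 = 6.412.
cat         O        E   (O−E)²/E
0          75   73.967      0.014
1          78   83.585      0.373
2          55   47.174      1.298
3          15   17.862      0.459
4+          6    6.412      0.026
Sum = 2.17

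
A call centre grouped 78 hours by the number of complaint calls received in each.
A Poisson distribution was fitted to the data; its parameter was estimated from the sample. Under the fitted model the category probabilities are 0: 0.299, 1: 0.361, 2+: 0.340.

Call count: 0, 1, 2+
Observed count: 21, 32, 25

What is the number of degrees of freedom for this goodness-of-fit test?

There are k = 3 categories and 1 parameter estimated from the data, so df = 3 − 1 − 1 = 1.

1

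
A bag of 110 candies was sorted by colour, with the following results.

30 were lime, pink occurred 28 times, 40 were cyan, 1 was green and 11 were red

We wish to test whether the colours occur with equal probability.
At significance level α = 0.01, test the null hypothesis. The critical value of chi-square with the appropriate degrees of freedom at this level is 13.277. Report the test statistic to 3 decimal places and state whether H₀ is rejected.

44.818; reject

Expected count for each of the 5 categories: 110/5 = 22.
χ² = (30−22)²/22 + (28−22)²/22 + (40−22)²/22 + (1−22)²/22 + (11−22)²/22
   = 2.9091 + 1.6364 + 14.7273 + 20.0455 + 5.5000
Sum = 44.818
df = 4. Since 44.818 > 13.277, we reject H₀.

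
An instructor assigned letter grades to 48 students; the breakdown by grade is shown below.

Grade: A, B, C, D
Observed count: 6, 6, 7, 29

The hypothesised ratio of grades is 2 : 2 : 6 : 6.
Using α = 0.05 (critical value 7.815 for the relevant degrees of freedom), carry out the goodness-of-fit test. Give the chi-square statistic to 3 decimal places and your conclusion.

Ratio total = 16. Expected counts: 48×2/16 = 6, 48×2/16 = 6, 48×6/16 = 18, 48×6/16 = 18.
A: (6 − 6)²/6 = 0/6 = 0.0000
B: (6 − 6)²/6 = 0/6 = 0.0000
C: (7 − 18)²/18 = 121/18 = 6.7222
D: (29 − 18)²/18 = 121/18 = 6.7222
Sum = 13.444
df = 3. Since 13.444 > 7.815, we reject H₀.

13.444; reject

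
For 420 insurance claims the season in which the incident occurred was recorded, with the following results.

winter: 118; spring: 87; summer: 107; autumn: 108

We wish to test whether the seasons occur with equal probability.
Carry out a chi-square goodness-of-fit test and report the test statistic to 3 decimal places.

4.819

Expected count for each of the 4 categories: 420/4 = 105.
winter: (118 − 105)²/105 = 169/105 = 1.6095
spring: (87 − 105)²/105 = 324/105 = 3.0857
summer: (107 − 105)²/105 = 4/105 = 0.0381
autumn: (108 − 105)²/105 = 9/105 = 0.0857
Sum = 4.819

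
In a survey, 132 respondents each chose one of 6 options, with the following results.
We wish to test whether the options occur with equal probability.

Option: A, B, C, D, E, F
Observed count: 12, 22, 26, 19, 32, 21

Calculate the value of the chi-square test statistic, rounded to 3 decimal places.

10.273

Under H₀ each category has probability 1/6, so each expected count is 132/6 = 22.
χ² = (12−22)²/22 + (22−22)²/22 + (26−22)²/22 + (19−22)²/22 + (32−22)²/22 + (21−22)²/22
   = 4.5455 + 0.0000 + 0.7273 + 0.4091 + 4.5455 + 0.0455
Sum = 10.273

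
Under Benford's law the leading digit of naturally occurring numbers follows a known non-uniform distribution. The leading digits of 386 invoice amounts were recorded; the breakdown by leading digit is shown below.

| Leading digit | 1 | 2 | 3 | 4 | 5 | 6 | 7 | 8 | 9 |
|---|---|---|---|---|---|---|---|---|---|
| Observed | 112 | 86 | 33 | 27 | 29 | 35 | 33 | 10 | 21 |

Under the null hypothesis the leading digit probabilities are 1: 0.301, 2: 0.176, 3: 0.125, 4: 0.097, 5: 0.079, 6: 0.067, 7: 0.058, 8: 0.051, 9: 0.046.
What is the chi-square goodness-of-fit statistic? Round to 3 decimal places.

Expected counts E_i = n·p_i: 386×0.301 = 116.186, 386×0.176 = 67.936, 386×0.125 = 48.25, 386×0.097 = 37.442, 386×0.079 = 30.494, 386×0.067 = 25.862, 386×0.058 = 22.388, 386×0.051 = 19.686, 386×0.046 = 17.756.
cat         O        E   (O−E)²/E
1         112  116.186     0.1508
2          86   67.936     4.8032
3          33    48.25     4.8199
4          27   37.442     2.9121
5          29   30.494     0.0732
6          35   25.862     3.2288
7          33   22.388     5.0301
8          10   19.686     4.7658
9          21   17.756     0.5927
Sum = 26.377

26.377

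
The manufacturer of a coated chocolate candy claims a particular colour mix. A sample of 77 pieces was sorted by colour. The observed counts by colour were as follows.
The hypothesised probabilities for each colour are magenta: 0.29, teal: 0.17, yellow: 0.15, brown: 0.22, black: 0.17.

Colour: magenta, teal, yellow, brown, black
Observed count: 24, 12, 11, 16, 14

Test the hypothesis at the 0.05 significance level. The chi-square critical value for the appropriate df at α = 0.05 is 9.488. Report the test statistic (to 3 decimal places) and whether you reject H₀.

0.357; do not reject

Expected counts E_i = n·p_i: 77×0.29 = 22.33, 77×0.17 = 13.09, 77×0.15 = 11.55, 77×0.22 = 16.94, 77×0.17 = 13.09.
cat          O        E   (O−E)²/E
magenta     24    22.33     0.1249
teal        12    13.09     0.0908
yellow      11    11.55     0.0262
brown       16    16.94     0.0522
black       14    13.09     0.0633
Sum = 0.357
df = 4. Since 0.357 < 9.488, we do not reject H₀.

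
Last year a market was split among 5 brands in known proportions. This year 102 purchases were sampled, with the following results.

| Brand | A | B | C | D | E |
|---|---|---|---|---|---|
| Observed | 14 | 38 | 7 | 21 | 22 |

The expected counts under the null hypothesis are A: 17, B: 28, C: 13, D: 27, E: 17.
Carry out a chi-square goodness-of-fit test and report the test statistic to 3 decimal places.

cat         O        E   (O−E)²/E
A          14       17     0.5294
B          38       28     3.5714
C           7       13     2.7692
D          21       27     1.3333
E          22       17     1.4706
Sum = 9.674

9.674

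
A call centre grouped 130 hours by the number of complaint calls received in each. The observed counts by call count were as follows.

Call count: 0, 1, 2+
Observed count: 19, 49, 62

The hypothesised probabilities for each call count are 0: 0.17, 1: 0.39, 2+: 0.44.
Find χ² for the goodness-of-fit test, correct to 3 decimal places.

Expected counts E_i = n·p_i: 130×0.17 = 22.1, 130×0.39 = 50.7, 130×0.44 = 57.2.
0: (19 − 22.1)²/22.1 = 9.61/22.1 = 0.4348
1: (49 − 50.7)²/50.7 = 2.89/50.7 = 0.0570
2+: (62 − 57.2)²/57.2 = 23.04/57.2 = 0.4028
Sum = 0.895

0.895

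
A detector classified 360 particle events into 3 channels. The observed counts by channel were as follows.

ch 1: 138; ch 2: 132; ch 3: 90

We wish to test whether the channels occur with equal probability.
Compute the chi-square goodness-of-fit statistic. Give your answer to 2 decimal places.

11.40

Expected count for each of the 3 categories: 360/3 = 120.
ch 1: (138 − 120)²/120 = 324/120 = 2.700
ch 2: (132 − 120)²/120 = 144/120 = 1.200
ch 3: (90 − 120)²/120 = 900/120 = 7.500
Sum = 11.40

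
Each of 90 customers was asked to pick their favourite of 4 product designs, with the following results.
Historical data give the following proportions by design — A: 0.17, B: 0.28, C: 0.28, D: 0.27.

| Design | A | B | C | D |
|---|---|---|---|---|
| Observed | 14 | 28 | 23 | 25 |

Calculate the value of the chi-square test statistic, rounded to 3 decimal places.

Expected counts E_i = n·p_i: 90×0.17 = 15.3, 90×0.28 = 25.2, 90×0.28 = 25.2, 90×0.27 = 24.3.
χ² = (14−15.3)²/15.3 + (28−25.2)²/25.2 + (23−25.2)²/25.2 + (25−24.3)²/24.3
   = 0.1105 + 0.3111 + 0.1921 + 0.0202
Sum = 0.634

0.634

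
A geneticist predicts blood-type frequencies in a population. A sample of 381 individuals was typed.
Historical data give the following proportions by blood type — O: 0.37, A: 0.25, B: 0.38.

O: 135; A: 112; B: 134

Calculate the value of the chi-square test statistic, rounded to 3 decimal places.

4.001

Expected counts E_i = n·p_i: 381×0.37 = 140.97, 381×0.25 = 95.25, 381×0.38 = 144.78.
cat         O        E   (O−E)²/E
O         135   140.97     0.2528
A         112    95.25     2.9455
B         134   144.78     0.8027
Sum = 4.001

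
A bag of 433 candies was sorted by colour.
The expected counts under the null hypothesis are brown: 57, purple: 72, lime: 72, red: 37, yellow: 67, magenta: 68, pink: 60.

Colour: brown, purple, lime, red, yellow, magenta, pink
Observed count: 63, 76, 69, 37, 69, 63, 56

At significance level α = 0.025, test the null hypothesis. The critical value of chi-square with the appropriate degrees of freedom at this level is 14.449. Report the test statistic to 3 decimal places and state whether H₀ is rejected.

cat          O        E   (O−E)²/E
brown       63       57     0.6316
purple      76       72     0.2222
lime        69       72     0.1250
red         37       37     0.0000
yellow      69       67     0.0597
magenta     63       68     0.3676
pink        56       60     0.2667
Sum = 1.673
df = 6. Since 1.673 < 14.449, we do not reject H₀.

1.673; do not reject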